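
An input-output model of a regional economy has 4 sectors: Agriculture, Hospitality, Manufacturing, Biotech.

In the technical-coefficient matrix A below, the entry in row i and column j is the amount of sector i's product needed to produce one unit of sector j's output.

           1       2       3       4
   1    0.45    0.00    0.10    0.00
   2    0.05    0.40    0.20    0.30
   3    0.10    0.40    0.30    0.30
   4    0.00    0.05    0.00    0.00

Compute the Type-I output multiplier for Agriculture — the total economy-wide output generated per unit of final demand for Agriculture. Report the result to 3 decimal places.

I − A =
  [   0.55     0.00    -0.10     0.00]
  [  -0.05     0.60    -0.20    -0.30]
  [  -0.10    -0.40     0.70    -0.30]
  [   0.00    -0.05     0.00     1.00]
Compute the cofactors C_ij = (−1)^(i+j)·(3×3 minor ij) of I−A; the adjugate is their transpose:
adj(I−A) = Cᵀ =
  [ 0.32650   0.04150   0.05850   0.03000]
  [ 0.05500   0.37500   0.11500   0.14700]
  [ 0.07925   0.22825   0.32175   0.16500]
  [ 0.00275   0.01875   0.00575   0.17900]
det(I−A) = Σ_j (I−A)_1j·C_1j = (0.55)(0.32650) + (0.00)(0.05500) + (-0.10)(0.07925) + (0.00)(0.00275) = 0.17165
(I − A)⁻¹ = adj(I−A) / det(I−A) ≈
  [   1.9021     0.2418     0.3408     0.1748]
  [   0.3204     2.1847     0.6700     0.8564]
  [   0.4617     1.3297     1.8745     0.9613]
  [   0.0160     0.1092     0.0335     1.0428]
The output multiplier for sector j is the column-j sum of the Leontief inverse (I − A)⁻¹ = adj(I−A) / det(I−A).
Column 1 of adj(I−A): (0.32650, 0.05500, 0.07925, 0.00275); det(I−A) = 0.17165.
m_1 = (0.32650 + 0.05500 + 0.07925 + 0.00275) / 0.17165 = 0.4635 / 0.17165 ≈ 2.700.

m_1 = 2.700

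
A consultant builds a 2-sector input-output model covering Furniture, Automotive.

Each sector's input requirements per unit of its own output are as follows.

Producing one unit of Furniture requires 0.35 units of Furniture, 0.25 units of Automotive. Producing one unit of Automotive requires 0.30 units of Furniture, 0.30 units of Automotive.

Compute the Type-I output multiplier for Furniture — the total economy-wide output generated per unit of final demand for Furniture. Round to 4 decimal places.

I − A =
  [   0.65    -0.30]
  [  -0.25     0.70]
det(I−A) = (0.65)(0.70) − (-0.30)(-0.25) = 0.3800
adj(I−A) = [[0.70, 0.30], [0.25, 0.65]]
(I − A)⁻¹ = adj(I−A) / det(I−A) ≈
  [   1.84211     0.78947]
  [   0.65789     1.71053]
The output multiplier for sector j is the column-j sum of the Leontief inverse (I − A)⁻¹ = adj(I−A) / det(I−A).
Column 1 of adj(I−A): (0.70, 0.25); det(I−A) = 0.3800.
m_1 = (0.70 + 0.25) / 0.3800 = 0.95 / 0.3800 = 2.5000.

m_1 = 2.5000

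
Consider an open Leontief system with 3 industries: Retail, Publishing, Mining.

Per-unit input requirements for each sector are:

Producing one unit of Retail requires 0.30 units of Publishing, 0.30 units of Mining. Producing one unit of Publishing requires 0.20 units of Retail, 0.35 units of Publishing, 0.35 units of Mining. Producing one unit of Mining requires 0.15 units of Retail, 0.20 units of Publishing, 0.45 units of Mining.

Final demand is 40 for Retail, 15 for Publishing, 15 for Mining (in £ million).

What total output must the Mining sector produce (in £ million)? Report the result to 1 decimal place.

I − A =
  [   1.00    -0.20    -0.15]
  [  -0.30     0.65    -0.20]
  [  -0.30    -0.35     0.55]
Cofactors of I−A, C_ij = (−1)^(i+j)·(minor ij) (rows/columns in the sector order above):
  C_11 = (0.65)(0.55) − (-0.20)(-0.35) = 0.2875
  C_12 = −[(-0.30)(0.55) − (-0.20)(-0.30)] = 0.2250
  C_13 = (-0.30)(-0.35) − (0.65)(-0.30) = 0.3000
  C_21 = −[(-0.20)(0.55) − (-0.15)(-0.35)] = 0.1625
  C_22 = (1.00)(0.55) − (-0.15)(-0.30) = 0.5050
  C_23 = −[(1.00)(-0.35) − (-0.20)(-0.30)] = 0.4100
  C_31 = (-0.20)(-0.20) − (-0.15)(0.65) = 0.1375
  C_32 = −[(1.00)(-0.20) − (-0.15)(-0.30)] = 0.2450
  C_33 = (1.00)(0.65) − (-0.20)(-0.30) = 0.5900
det(I−A) = Σ_j (I−A)_1j·C_1j = (1.00)(0.2875) + (-0.20)(0.2250) + (-0.15)(0.3000) = 0.1975
adj(I−A) = Cᵀ =
  [ 0.2875   0.1625   0.1375]
  [ 0.2250   0.5050   0.2450]
  [ 0.3000   0.4100   0.5900]
(I − A)⁻¹ = adj(I−A) / det(I−A) ≈
  [   1.4557     0.8228     0.6962]
  [   1.1392     2.5570     1.2405]
  [   1.5190     2.0759     2.9873]
x = (I − A)⁻¹ d = adj(I−A)·d / det(I−A), with det(I−A) = 0.1975:
  x_1 = (0.2875·40 + 0.1625·15 + 0.1375·15) / 0.1975 = 16.00 / 0.1975 ≈ 81.0
  x_2 = (0.2250·40 + 0.5050·15 + 0.2450·15) / 0.1975 = 20.25 / 0.1975 ≈ 102.5
  x_3 = (0.3000·40 + 0.4100·15 + 0.5900·15) / 0.1975 = 27.00 / 0.1975 ≈ 136.7

x_3 = 136.7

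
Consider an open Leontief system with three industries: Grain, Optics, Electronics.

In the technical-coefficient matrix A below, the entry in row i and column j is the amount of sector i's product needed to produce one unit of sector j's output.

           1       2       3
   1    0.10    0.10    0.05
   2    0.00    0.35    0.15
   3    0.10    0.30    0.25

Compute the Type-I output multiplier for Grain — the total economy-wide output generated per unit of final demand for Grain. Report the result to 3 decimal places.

I − A =
  [   0.90    -0.10    -0.05]
  [   0.00     0.65    -0.15]
  [  -0.10    -0.30     0.75]
Cofactors of I−A, C_ij = (−1)^(i+j)·(minor ij) (rows/columns in the sector order above):
  C_11 = (0.65)(0.75) − (-0.15)(-0.30) = 0.4425
  C_12 = −[(0.00)(0.75) − (-0.15)(-0.10)] = 0.0150
  C_13 = (0.00)(-0.30) − (0.65)(-0.10) = 0.0650
  C_21 = −[(-0.10)(0.75) − (-0.05)(-0.30)] = 0.0900
  C_22 = (0.90)(0.75) − (-0.05)(-0.10) = 0.6700
  C_23 = −[(0.90)(-0.30) − (-0.10)(-0.10)] = 0.2800
  C_31 = (-0.10)(-0.15) − (-0.05)(0.65) = 0.0475
  C_32 = −[(0.90)(-0.15) − (-0.05)(0.00)] = 0.1350
  C_33 = (0.90)(0.65) − (-0.10)(0.00) = 0.5850
det(I−A) = Σ_j (I−A)_1j·C_1j = (0.90)(0.4425) + (-0.10)(0.0150) + (-0.05)(0.0650) = 0.3935
adj(I−A) = Cᵀ =
  [ 0.4425   0.0900   0.0475]
  [ 0.0150   0.6700   0.1350]
  [ 0.0650   0.2800   0.5850]
(I − A)⁻¹ = adj(I−A) / det(I−A) ≈
  [   1.1245     0.2287     0.1207]
  [   0.0381     1.7027     0.3431]
  [   0.1652     0.7116     1.4867]
The output multiplier for sector j is the column-j sum of the Leontief inverse (I − A)⁻¹ = adj(I−A) / det(I−A).
Column 1 of adj(I−A): (0.4425, 0.0150, 0.0650); det(I−A) = 0.3935.
m_1 = (0.4425 + 0.0150 + 0.0650) / 0.3935 = 0.5225 / 0.3935 ≈ 1.328.

m_1 = 1.328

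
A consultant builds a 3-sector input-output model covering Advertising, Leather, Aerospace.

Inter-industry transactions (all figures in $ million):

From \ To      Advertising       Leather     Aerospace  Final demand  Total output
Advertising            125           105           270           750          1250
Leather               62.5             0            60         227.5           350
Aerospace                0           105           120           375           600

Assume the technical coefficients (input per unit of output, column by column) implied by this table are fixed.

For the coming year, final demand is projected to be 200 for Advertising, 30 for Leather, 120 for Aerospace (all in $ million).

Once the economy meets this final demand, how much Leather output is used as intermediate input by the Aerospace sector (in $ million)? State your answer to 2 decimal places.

Technical coefficients a_ij = z_ij / X_j:
  a_11 = 125/1250 = 0.10, a_21 = 62.5/1250 = 0.05, a_31 = 0/1250 = 0.00
  a_12 = 105/350 = 0.30, a_22 = 0/350 = 0.00, a_32 = 105/350 = 0.30
  a_13 = 270/600 = 0.45, a_23 = 60/600 = 0.10, a_33 = 120/600 = 0.20
I − A =
  [   0.90    -0.30    -0.45]
  [  -0.05     1.00    -0.10]
  [   0.00    -0.30     0.80]
Cofactors of I−A, C_ij = (−1)^(i+j)·(minor ij) (rows/columns in the sector order above):
  C_11 = (1.00)(0.80) − (-0.10)(-0.30) = 0.7700
  C_12 = −[(-0.05)(0.80) − (-0.10)(0.00)] = 0.0400
  C_13 = (-0.05)(-0.30) − (1.00)(0.00) = 0.0150
  C_21 = −[(-0.30)(0.80) − (-0.45)(-0.30)] = 0.3750
  C_22 = (0.90)(0.80) − (-0.45)(0.00) = 0.7200
  C_23 = −[(0.90)(-0.30) − (-0.30)(0.00)] = 0.2700
  C_31 = (-0.30)(-0.10) − (-0.45)(1.00) = 0.4800
  C_32 = −[(0.90)(-0.10) − (-0.45)(-0.05)] = 0.1125
  C_33 = (0.90)(1.00) − (-0.30)(-0.05) = 0.8850
det(I−A) = Σ_j (I−A)_1j·C_1j = (0.90)(0.7700) + (-0.30)(0.0400) + (-0.45)(0.0150) = 0.67425
adj(I−A) = Cᵀ =
  [ 0.7700   0.3750   0.4800]
  [ 0.0400   0.7200   0.1125]
  [ 0.0150   0.2700   0.8850]
(I − A)⁻¹ = adj(I−A) / det(I−A) ≈
  [   1.1420     0.5562     0.7119]
  [   0.0593     1.0679     0.1669]
  [   0.0222     0.4004     1.3126]
First solve x = (I − A)⁻¹ d = adj(I−A)·d / det(I−A); in particular x_3 = (0.0150·200 + 0.2700·30 + 0.8850·120) / 0.67425 = 117.30 / 0.67425 ≈ 173.9711.
Intermediate flow from 2 to 3: z_23 = a_23 · x_3 = 0.10 × 117.30 / 0.67425 = 11.73 / 0.67425 ≈ 17.40.

z_23 = 17.40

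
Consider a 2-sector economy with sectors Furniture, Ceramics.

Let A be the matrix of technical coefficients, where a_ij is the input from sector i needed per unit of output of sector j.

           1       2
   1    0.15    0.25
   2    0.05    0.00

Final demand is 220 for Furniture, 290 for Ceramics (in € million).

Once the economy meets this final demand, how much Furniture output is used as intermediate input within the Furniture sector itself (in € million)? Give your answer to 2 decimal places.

z_11 = 52.39

I − A =
  [   0.85    -0.25]
  [  -0.05     1.00]
det(I−A) = (0.85)(1.00) − (-0.25)(-0.05) = 0.8375
adj(I−A) = [[1.00, 0.25], [0.05, 0.85]]
(I − A)⁻¹ = adj(I−A) / det(I−A) ≈
  [   1.1940     0.2985]
  [   0.0597     1.0149]
First solve x = (I − A)⁻¹ d = adj(I−A)·d / det(I−A); in particular x_1 = (1.00·220 + 0.25·290) / 0.8375 = 292.50 / 0.8375 ≈ 349.2537.
Intermediate flow from 1 to 1: z_11 = a_11 · x_1 = 0.15 × 292.50 / 0.8375 = 43.875 / 0.8375 ≈ 52.39.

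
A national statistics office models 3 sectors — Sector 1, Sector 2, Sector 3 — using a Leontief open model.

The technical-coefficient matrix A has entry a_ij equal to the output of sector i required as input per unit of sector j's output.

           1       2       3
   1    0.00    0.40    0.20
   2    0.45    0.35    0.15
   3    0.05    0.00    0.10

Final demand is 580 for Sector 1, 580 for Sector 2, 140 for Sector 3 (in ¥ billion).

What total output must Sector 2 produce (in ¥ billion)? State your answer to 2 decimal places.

I − A =
  [   1.00    -0.40    -0.20]
  [  -0.45     0.65    -0.15]
  [  -0.05     0.00     0.90]
Cofactors of I−A, C_ij = (−1)^(i+j)·(minor ij) (rows/columns in the sector order above):
  C_11 = (0.65)(0.90) − (-0.15)(0.00) = 0.5850
  C_12 = −[(-0.45)(0.90) − (-0.15)(-0.05)] = 0.4125
  C_13 = (-0.45)(0.00) − (0.65)(-0.05) = 0.0325
  C_21 = −[(-0.40)(0.90) − (-0.20)(0.00)] = 0.3600
  C_22 = (1.00)(0.90) − (-0.20)(-0.05) = 0.8900
  C_23 = −[(1.00)(0.00) − (-0.40)(-0.05)] = 0.0200
  C_31 = (-0.40)(-0.15) − (-0.20)(0.65) = 0.1900
  C_32 = −[(1.00)(-0.15) − (-0.20)(-0.45)] = 0.2400
  C_33 = (1.00)(0.65) − (-0.40)(-0.45) = 0.4700
det(I−A) = Σ_j (I−A)_1j·C_1j = (1.00)(0.5850) + (-0.40)(0.4125) + (-0.20)(0.0325) = 0.4135
adj(I−A) = Cᵀ =
  [ 0.5850   0.3600   0.1900]
  [ 0.4125   0.8900   0.2400]
  [ 0.0325   0.0200   0.4700]
(I − A)⁻¹ = adj(I−A) / det(I−A) ≈
  [   1.4148     0.8706     0.4595]
  [   0.9976     2.1524     0.5804]
  [   0.0786     0.0484     1.1366]
x = (I − A)⁻¹ d = adj(I−A)·d / det(I−A), with det(I−A) = 0.4135:
  x_1 = (0.5850·580 + 0.3600·580 + 0.1900·140) / 0.4135 = 574.70 / 0.4135 ≈ 1389.84
  x_2 = (0.4125·580 + 0.8900·580 + 0.2400·140) / 0.4135 = 789.05 / 0.4135 ≈ 1908.22
  x_3 = (0.0325·580 + 0.0200·580 + 0.4700·140) / 0.4135 = 96.25 / 0.4135 ≈ 232.77

x_2 = 1908.22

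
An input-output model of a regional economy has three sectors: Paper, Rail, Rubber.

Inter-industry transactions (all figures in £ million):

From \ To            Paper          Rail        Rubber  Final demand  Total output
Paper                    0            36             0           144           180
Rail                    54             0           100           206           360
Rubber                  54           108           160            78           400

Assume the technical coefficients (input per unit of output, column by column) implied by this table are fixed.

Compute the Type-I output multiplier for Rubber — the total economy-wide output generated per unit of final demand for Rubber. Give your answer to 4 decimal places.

Technical coefficients a_ij = z_ij / X_j:
  a_11 = 0/180 = 0.00, a_21 = 54/180 = 0.30, a_31 = 54/180 = 0.30
  a_12 = 36/360 = 0.10, a_22 = 0/360 = 0.00, a_32 = 108/360 = 0.30
  a_13 = 0/400 = 0.00, a_23 = 100/400 = 0.25, a_33 = 160/400 = 0.40
I − A =
  [   1.00    -0.10     0.00]
  [  -0.30     1.00    -0.25]
  [  -0.30    -0.30     0.60]
Cofactors of I−A, C_ij = (−1)^(i+j)·(minor ij) (rows/columns in the sector order above):
  C_11 = (1.00)(0.60) − (-0.25)(-0.30) = 0.5250
  C_12 = −[(-0.30)(0.60) − (-0.25)(-0.30)] = 0.2550
  C_13 = (-0.30)(-0.30) − (1.00)(-0.30) = 0.3900
  C_21 = −[(-0.10)(0.60) − (0.00)(-0.30)] = 0.0600
  C_22 = (1.00)(0.60) − (0.00)(-0.30) = 0.6000
  C_23 = −[(1.00)(-0.30) − (-0.10)(-0.30)] = 0.3300
  C_31 = (-0.10)(-0.25) − (0.00)(1.00) = 0.0250
  C_32 = −[(1.00)(-0.25) − (0.00)(-0.30)] = 0.2500
  C_33 = (1.00)(1.00) − (-0.10)(-0.30) = 0.9700
det(I−A) = Σ_j (I−A)_1j·C_1j = (1.00)(0.5250) + (-0.10)(0.2550) + (0.00)(0.3900) = 0.4995
adj(I−A) = Cᵀ =
  [ 0.5250   0.0600   0.0250]
  [ 0.2550   0.6000   0.2500]
  [ 0.3900   0.3300   0.9700]
(I − A)⁻¹ = adj(I−A) / det(I−A) ≈
  [   1.05105     0.12012     0.05005]
  [   0.51051     1.20120     0.50050]
  [   0.78078     0.66066     1.94194]
The output multiplier for sector j is the column-j sum of the Leontief inverse (I − A)⁻¹ = adj(I−A) / det(I−A).
Column 3 of adj(I−A): (0.0250, 0.2500, 0.9700); det(I−A) = 0.4995.
m_3 = (0.0250 + 0.2500 + 0.9700) / 0.4995 = 1.245 / 0.4995 ≈ 2.4925.

m_3 = 2.4925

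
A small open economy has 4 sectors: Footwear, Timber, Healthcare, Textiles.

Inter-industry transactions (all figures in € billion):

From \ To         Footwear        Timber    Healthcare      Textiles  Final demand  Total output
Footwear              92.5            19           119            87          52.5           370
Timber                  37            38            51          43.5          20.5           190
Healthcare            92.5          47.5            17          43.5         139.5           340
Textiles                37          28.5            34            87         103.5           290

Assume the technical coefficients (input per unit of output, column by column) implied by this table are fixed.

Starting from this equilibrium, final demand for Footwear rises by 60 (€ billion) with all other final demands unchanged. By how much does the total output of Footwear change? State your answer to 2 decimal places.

Δx_1 = 114.43

Technical coefficients a_ij = z_ij / X_j:
  a_11 = 92.5/370 = 0.25, a_21 = 37/370 = 0.10, a_31 = 92.5/370 = 0.25, a_41 = 37/370 = 0.10
  a_12 = 19/190 = 0.10, a_22 = 38/190 = 0.20, a_32 = 47.5/190 = 0.25, a_42 = 28.5/190 = 0.15
  a_13 = 119/340 = 0.35, a_23 = 51/340 = 0.15, a_33 = 17/340 = 0.05, a_43 = 34/340 = 0.10
  a_14 = 87/290 = 0.30, a_24 = 43.5/290 = 0.15, a_34 = 43.5/290 = 0.15, a_44 = 87/290 = 0.30
I − A =
  [   0.75    -0.10    -0.35    -0.30]
  [  -0.10     0.80    -0.15    -0.15]
  [  -0.25    -0.25     0.95    -0.15]
  [  -0.10    -0.15    -0.10     0.70]
Compute the cofactors C_ij = (−1)^(i+j)·(3×3 minor ij) of I−A; the adjugate is their transpose:
adj(I−A) = Cᵀ =
  [ 0.465250   0.184375   0.230875   0.288375]
  [ 0.111500   0.385000   0.118250   0.155625]
  [ 0.169875   0.170875   0.366125   0.187875]
  [ 0.114625   0.133250   0.110625   0.449875]
det(I−A) = Σ_j (I−A)_1j·C_1j = (0.75)(0.465250) + (-0.10)(0.111500) + (-0.35)(0.169875) + (-0.30)(0.114625) = 0.24394375
(I − A)⁻¹ = adj(I−A) / det(I−A) ≈
  [   1.9072     0.7558     0.9464     1.1821]
  [   0.4571     1.5782     0.4847     0.6380]
  [   0.6964     0.7005     1.5009     0.7702]
  [   0.4699     0.5462     0.4535     1.8442]
Δx = (I − A)⁻¹ Δd with Δd having +60 in the Footwear component and 0 elsewhere.
So Δx_1 = L_11 · (+60), where L_11 = adj(I−A)_11 / det(I−A) = 0.465250 / 0.24394375.
Δx_1 = 0.465250 × (+60) / 0.24394375 = 27.915 / 0.24394375 ≈ 114.43.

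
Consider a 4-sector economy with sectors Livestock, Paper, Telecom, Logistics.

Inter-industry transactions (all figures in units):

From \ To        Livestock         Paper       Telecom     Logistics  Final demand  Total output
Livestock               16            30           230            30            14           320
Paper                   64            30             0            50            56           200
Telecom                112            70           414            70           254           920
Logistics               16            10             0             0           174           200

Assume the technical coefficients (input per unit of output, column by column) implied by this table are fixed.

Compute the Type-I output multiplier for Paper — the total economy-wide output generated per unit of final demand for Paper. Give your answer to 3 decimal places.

m_2 = 3.256

Technical coefficients a_ij = z_ij / X_j:
  a_11 = 16/320 = 0.05, a_21 = 64/320 = 0.20, a_31 = 112/320 = 0.35, a_41 = 16/320 = 0.05
  a_12 = 30/200 = 0.15, a_22 = 30/200 = 0.15, a_32 = 70/200 = 0.35, a_42 = 10/200 = 0.05
  a_13 = 230/920 = 0.25, a_23 = 0/920 = 0.00, a_33 = 414/920 = 0.45, a_43 = 0/920 = 0.00
  a_14 = 30/200 = 0.15, a_24 = 50/200 = 0.25, a_34 = 70/200 = 0.35, a_44 = 0/200 = 0.00
I − A =
  [   0.95    -0.15    -0.25    -0.15]
  [  -0.20     0.85     0.00    -0.25]
  [  -0.35    -0.35     0.55    -0.35]
  [  -0.05    -0.05     0.00     1.00]
Compute the cofactors C_ij = (−1)^(i+j)·(3×3 minor ij) of I−A; the adjugate is their transpose:
adj(I−A) = Cᵀ =
  [ 0.460625   0.178500   0.209375   0.187000]
  [ 0.116875   0.426500   0.053125   0.142750]
  [ 0.385875   0.404250   0.755875   0.423500]
  [ 0.028875   0.030250   0.013125   0.335750]
det(I−A) = Σ_j (I−A)_1j·C_1j = (0.95)(0.460625) + (-0.15)(0.116875) + (-0.25)(0.385875) + (-0.15)(0.028875) = 0.3192625
(I − A)⁻¹ = adj(I−A) / det(I−A) ≈
  [   1.4428     0.5591     0.6558     0.5857]
  [   0.3661     1.3359     0.1664     0.4471]
  [   1.2086     1.2662     2.3676     1.3265]
  [   0.0904     0.0947     0.0411     1.0516]
The output multiplier for sector j is the column-j sum of the Leontief inverse (I − A)⁻¹ = adj(I−A) / det(I−A).
Column 2 of adj(I−A): (0.178500, 0.426500, 0.404250, 0.030250); det(I−A) = 0.3192625.
m_2 = (0.178500 + 0.426500 + 0.404250 + 0.030250) / 0.3192625 = 1.0395 / 0.3192625 ≈ 3.256.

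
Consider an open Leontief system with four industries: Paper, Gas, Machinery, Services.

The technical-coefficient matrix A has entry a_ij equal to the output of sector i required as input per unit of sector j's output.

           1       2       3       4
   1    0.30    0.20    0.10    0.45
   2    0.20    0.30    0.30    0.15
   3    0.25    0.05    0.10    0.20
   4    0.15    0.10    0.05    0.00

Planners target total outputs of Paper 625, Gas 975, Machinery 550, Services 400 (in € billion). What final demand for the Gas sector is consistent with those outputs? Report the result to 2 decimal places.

d_2 = 332.50

I − A =
  [   0.70    -0.20    -0.10    -0.45]
  [  -0.20     0.70    -0.30    -0.15]
  [  -0.25    -0.05     0.90    -0.20]
  [  -0.15    -0.10    -0.05     1.00]
d = (I − A) x:
  d_1 = (+0.70)·625 + (-0.20)·975 + (-0.10)·550 + (-0.45)·400 = 7.50
  d_2 = (-0.20)·625 + (+0.70)·975 + (-0.30)·550 + (-0.15)·400 = 332.50
  d_3 = (-0.25)·625 + (-0.05)·975 + (+0.90)·550 + (-0.20)·400 = 210.00
  d_4 = (-0.15)·625 + (-0.10)·975 + (-0.05)·550 + (+1.00)·400 = 181.25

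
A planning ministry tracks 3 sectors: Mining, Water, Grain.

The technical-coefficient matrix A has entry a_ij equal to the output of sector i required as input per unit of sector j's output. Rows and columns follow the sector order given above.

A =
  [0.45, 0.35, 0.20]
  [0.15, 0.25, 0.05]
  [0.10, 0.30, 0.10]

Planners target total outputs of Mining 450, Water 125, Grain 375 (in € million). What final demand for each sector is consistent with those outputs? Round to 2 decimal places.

I − A =
  [   0.55    -0.35    -0.20]
  [  -0.15     0.75    -0.05]
  [  -0.10    -0.30     0.90]
d = (I − A) x:
  d_1 = (+0.55)·450 + (-0.35)·125 + (-0.20)·375 = 128.75
  d_2 = (-0.15)·450 + (+0.75)·125 + (-0.05)·375 = 7.50
  d_3 = (-0.10)·450 + (-0.30)·125 + (+0.90)·375 = 255.00

d_1 = 128.75, d_2 = 7.50, d_3 = 255.00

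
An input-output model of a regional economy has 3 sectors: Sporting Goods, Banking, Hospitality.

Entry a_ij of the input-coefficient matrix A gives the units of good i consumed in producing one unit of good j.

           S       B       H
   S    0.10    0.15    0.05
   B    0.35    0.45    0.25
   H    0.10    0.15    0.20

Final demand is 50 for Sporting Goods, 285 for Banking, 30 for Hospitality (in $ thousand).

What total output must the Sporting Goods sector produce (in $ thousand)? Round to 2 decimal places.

I − A =
  [   0.90    -0.15    -0.05]
  [  -0.35     0.55    -0.25]
  [  -0.10    -0.15     0.80]
Cofactors of I−A, C_ij = (−1)^(i+j)·(minor ij) (rows/columns in the sector order above):
  C_11 = (0.55)(0.80) − (-0.25)(-0.15) = 0.4025
  C_12 = −[(-0.35)(0.80) − (-0.25)(-0.10)] = 0.3050
  C_13 = (-0.35)(-0.15) − (0.55)(-0.10) = 0.1075
  C_21 = −[(-0.15)(0.80) − (-0.05)(-0.15)] = 0.1275
  C_22 = (0.90)(0.80) − (-0.05)(-0.10) = 0.7150
  C_23 = −[(0.90)(-0.15) − (-0.15)(-0.10)] = 0.1500
  C_31 = (-0.15)(-0.25) − (-0.05)(0.55) = 0.0650
  C_32 = −[(0.90)(-0.25) − (-0.05)(-0.35)] = 0.2425
  C_33 = (0.90)(0.55) − (-0.15)(-0.35) = 0.4425
det(I−A) = Σ_j (I−A)_1j·C_1j = (0.90)(0.4025) + (-0.15)(0.3050) + (-0.05)(0.1075) = 0.311125
adj(I−A) = Cᵀ =
  [ 0.4025   0.1275   0.0650]
  [ 0.3050   0.7150   0.2425]
  [ 0.1075   0.1500   0.4425]
(I − A)⁻¹ = adj(I−A) / det(I−A) ≈
  [   1.2937     0.4098     0.2089]
  [   0.9803     2.2981     0.7794]
  [   0.3455     0.4821     1.4223]
x = (I − A)⁻¹ d = adj(I−A)·d / det(I−A), with det(I−A) = 0.311125:
  x_S = (0.4025·50 + 0.1275·285 + 0.0650·30) / 0.311125 = 58.4125 / 0.311125 ≈ 187.75
  x_B = (0.3050·50 + 0.7150·285 + 0.2425·30) / 0.311125 = 226.30 / 0.311125 ≈ 727.36
  x_H = (0.1075·50 + 0.1500·285 + 0.4425·30) / 0.311125 = 61.40 / 0.311125 ≈ 197.35

x_S = 187.75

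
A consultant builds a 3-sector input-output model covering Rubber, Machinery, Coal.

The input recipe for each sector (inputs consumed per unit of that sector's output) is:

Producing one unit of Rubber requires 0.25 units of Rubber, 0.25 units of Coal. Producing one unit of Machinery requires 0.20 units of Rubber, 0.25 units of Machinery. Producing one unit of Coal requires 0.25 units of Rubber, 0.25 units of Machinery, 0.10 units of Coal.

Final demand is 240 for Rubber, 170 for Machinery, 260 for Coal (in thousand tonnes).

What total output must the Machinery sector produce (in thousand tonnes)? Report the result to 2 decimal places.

x_2 = 375.66

I − A =
  [   0.75    -0.20    -0.25]
  [   0.00     0.75    -0.25]
  [  -0.25     0.00     0.90]
Cofactors of I−A, C_ij = (−1)^(i+j)·(minor ij) (rows/columns in the sector order above):
  C_11 = (0.75)(0.90) − (-0.25)(0.00) = 0.6750
  C_12 = −[(0.00)(0.90) − (-0.25)(-0.25)] = 0.0625
  C_13 = (0.00)(0.00) − (0.75)(-0.25) = 0.1875
  C_21 = −[(-0.20)(0.90) − (-0.25)(0.00)] = 0.1800
  C_22 = (0.75)(0.90) − (-0.25)(-0.25) = 0.6125
  C_23 = −[(0.75)(0.00) − (-0.20)(-0.25)] = 0.0500
  C_31 = (-0.20)(-0.25) − (-0.25)(0.75) = 0.2375
  C_32 = −[(0.75)(-0.25) − (-0.25)(0.00)] = 0.1875
  C_33 = (0.75)(0.75) − (-0.20)(0.00) = 0.5625
det(I−A) = Σ_j (I−A)_1j·C_1j = (0.75)(0.6750) + (-0.20)(0.0625) + (-0.25)(0.1875) = 0.446875
adj(I−A) = Cᵀ =
  [ 0.6750   0.1800   0.2375]
  [ 0.0625   0.6125   0.1875]
  [ 0.1875   0.0500   0.5625]
(I − A)⁻¹ = adj(I−A) / det(I−A) ≈
  [   1.5105     0.4028     0.5315]
  [   0.1399     1.3706     0.4196]
  [   0.4196     0.1119     1.2587]
x = (I − A)⁻¹ d = adj(I−A)·d / det(I−A), with det(I−A) = 0.446875:
  x_1 = (0.6750·240 + 0.1800·170 + 0.2375·260) / 0.446875 = 254.35 / 0.446875 ≈ 569.17
  x_2 = (0.0625·240 + 0.6125·170 + 0.1875·260) / 0.446875 = 167.875 / 0.446875 ≈ 375.66
  x_3 = (0.1875·240 + 0.0500·170 + 0.5625·260) / 0.446875 = 199.75 / 0.446875 ≈ 446.99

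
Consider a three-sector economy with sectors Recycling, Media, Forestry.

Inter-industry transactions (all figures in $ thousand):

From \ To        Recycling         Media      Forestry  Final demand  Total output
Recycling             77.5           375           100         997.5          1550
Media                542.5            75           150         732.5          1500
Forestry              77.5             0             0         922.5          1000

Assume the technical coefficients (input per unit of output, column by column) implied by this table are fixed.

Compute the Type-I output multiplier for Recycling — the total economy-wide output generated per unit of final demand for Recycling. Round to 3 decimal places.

Technical coefficients a_ij = z_ij / X_j:
  a_RR = 77.5/1550 = 0.05, a_MR = 542.5/1550 = 0.35, a_FR = 77.5/1550 = 0.05
  a_RM = 375/1500 = 0.25, a_MM = 75/1500 = 0.05, a_FM = 0/1500 = 0.00
  a_RF = 100/1000 = 0.10, a_MF = 150/1000 = 0.15, a_FF = 0/1000 = 0.00
I − A =
  [   0.95    -0.25    -0.10]
  [  -0.35     0.95    -0.15]
  [  -0.05     0.00     1.00]
Cofactors of I−A, C_ij = (−1)^(i+j)·(minor ij) (rows/columns in the sector order above):
  C_11 = (0.95)(1.00) − (-0.15)(0.00) = 0.9500
  C_12 = −[(-0.35)(1.00) − (-0.15)(-0.05)] = 0.3575
  C_13 = (-0.35)(0.00) − (0.95)(-0.05) = 0.0475
  C_21 = −[(-0.25)(1.00) − (-0.10)(0.00)] = 0.2500
  C_22 = (0.95)(1.00) − (-0.10)(-0.05) = 0.9450
  C_23 = −[(0.95)(0.00) − (-0.25)(-0.05)] = 0.0125
  C_31 = (-0.25)(-0.15) − (-0.10)(0.95) = 0.1325
  C_32 = −[(0.95)(-0.15) − (-0.10)(-0.35)] = 0.1775
  C_33 = (0.95)(0.95) − (-0.25)(-0.35) = 0.8150
det(I−A) = Σ_j (I−A)_1j·C_1j = (0.95)(0.9500) + (-0.25)(0.3575) + (-0.10)(0.0475) = 0.808375
adj(I−A) = Cᵀ =
  [ 0.9500   0.2500   0.1325]
  [ 0.3575   0.9450   0.1775]
  [ 0.0475   0.0125   0.8150]
(I − A)⁻¹ = adj(I−A) / det(I−A) ≈
  [   1.1752     0.3093     0.1639]
  [   0.4422     1.1690     0.2196]
  [   0.0588     0.0155     1.0082]
The output multiplier for sector j is the column-j sum of the Leontief inverse (I − A)⁻¹ = adj(I−A) / det(I−A).
Column R of adj(I−A): (0.9500, 0.3575, 0.0475); det(I−A) = 0.808375.
m_R = (0.9500 + 0.3575 + 0.0475) / 0.808375 = 1.355 / 0.808375 ≈ 1.676.

m_R = 1.676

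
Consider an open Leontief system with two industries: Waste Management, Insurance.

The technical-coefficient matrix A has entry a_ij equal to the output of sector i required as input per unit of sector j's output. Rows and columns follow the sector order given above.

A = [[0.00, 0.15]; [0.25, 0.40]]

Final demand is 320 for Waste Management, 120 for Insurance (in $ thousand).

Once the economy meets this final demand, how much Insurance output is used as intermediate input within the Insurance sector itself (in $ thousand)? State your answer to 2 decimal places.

I − A =
  [   1.00    -0.15]
  [  -0.25     0.60]
det(I−A) = (1.00)(0.60) − (-0.15)(-0.25) = 0.5625
adj(I−A) = [[0.60, 0.15], [0.25, 1.00]]
(I − A)⁻¹ = adj(I−A) / det(I−A) ≈
  [   1.0667     0.2667]
  [   0.4444     1.7778]
First solve x = (I − A)⁻¹ d = adj(I−A)·d / det(I−A); in particular x_I = (0.25·320 + 1.00·120) / 0.5625 = 200.00 / 0.5625 ≈ 355.5556.
Intermediate flow from I to I: z_II = a_II · x_I = 0.40 × 200.00 / 0.5625 = 80.00 / 0.5625 ≈ 142.22.

z_II = 142.22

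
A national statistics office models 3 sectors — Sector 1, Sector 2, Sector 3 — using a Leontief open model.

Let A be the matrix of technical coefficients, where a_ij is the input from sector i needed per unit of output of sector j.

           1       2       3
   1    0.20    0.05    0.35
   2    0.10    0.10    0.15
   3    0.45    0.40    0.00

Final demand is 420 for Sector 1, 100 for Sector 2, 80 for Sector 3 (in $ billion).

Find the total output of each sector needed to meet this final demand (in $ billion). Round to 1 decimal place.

x_1 = 782.9, x_2 = 289.4, x_3 = 548.1

I − A =
  [   0.80    -0.05    -0.35]
  [  -0.10     0.90    -0.15]
  [  -0.45    -0.40     1.00]
Cofactors of I−A, C_ij = (−1)^(i+j)·(minor ij) (rows/columns in the sector order above):
  C_11 = (0.90)(1.00) − (-0.15)(-0.40) = 0.8400
  C_12 = −[(-0.10)(1.00) − (-0.15)(-0.45)] = 0.1675
  C_13 = (-0.10)(-0.40) − (0.90)(-0.45) = 0.4450
  C_21 = −[(-0.05)(1.00) − (-0.35)(-0.40)] = 0.1900
  C_22 = (0.80)(1.00) − (-0.35)(-0.45) = 0.6425
  C_23 = −[(0.80)(-0.40) − (-0.05)(-0.45)] = 0.3425
  C_31 = (-0.05)(-0.15) − (-0.35)(0.90) = 0.3225
  C_32 = −[(0.80)(-0.15) − (-0.35)(-0.10)] = 0.1550
  C_33 = (0.80)(0.90) − (-0.05)(-0.10) = 0.7150
det(I−A) = Σ_j (I−A)_1j·C_1j = (0.80)(0.8400) + (-0.05)(0.1675) + (-0.35)(0.4450) = 0.507875
adj(I−A) = Cᵀ =
  [ 0.8400   0.1900   0.3225]
  [ 0.1675   0.6425   0.1550]
  [ 0.4450   0.3425   0.7150]
(I − A)⁻¹ = adj(I−A) / det(I−A) ≈
  [   1.6540     0.3741     0.6350]
  [   0.3298     1.2651     0.3052]
  [   0.8762     0.6744     1.4078]
x = (I − A)⁻¹ d = adj(I−A)·d / det(I−A), with det(I−A) = 0.507875:
  x_1 = (0.8400·420 + 0.1900·100 + 0.3225·80) / 0.507875 = 397.60 / 0.507875 ≈ 782.9
  x_2 = (0.1675·420 + 0.6425·100 + 0.1550·80) / 0.507875 = 147.00 / 0.507875 ≈ 289.4
  x_3 = (0.4450·420 + 0.3425·100 + 0.7150·80) / 0.507875 = 278.35 / 0.507875 ≈ 548.1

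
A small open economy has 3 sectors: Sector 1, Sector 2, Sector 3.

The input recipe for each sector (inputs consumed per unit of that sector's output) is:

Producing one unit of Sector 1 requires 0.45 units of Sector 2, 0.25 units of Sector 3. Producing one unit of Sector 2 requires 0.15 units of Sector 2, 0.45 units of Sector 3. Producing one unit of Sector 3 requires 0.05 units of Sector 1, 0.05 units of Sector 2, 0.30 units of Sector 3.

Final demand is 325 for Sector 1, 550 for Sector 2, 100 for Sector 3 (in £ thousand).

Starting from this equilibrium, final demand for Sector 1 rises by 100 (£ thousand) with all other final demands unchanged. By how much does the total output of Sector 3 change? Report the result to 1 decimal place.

I − A =
  [   1.00     0.00    -0.05]
  [  -0.45     0.85    -0.05]
  [  -0.25    -0.45     0.70]
Cofactors of I−A, C_ij = (−1)^(i+j)·(minor ij) (rows/columns in the sector order above):
  C_11 = (0.85)(0.70) − (-0.05)(-0.45) = 0.5725
  C_12 = −[(-0.45)(0.70) − (-0.05)(-0.25)] = 0.3275
  C_13 = (-0.45)(-0.45) − (0.85)(-0.25) = 0.4150
  C_21 = −[(0.00)(0.70) − (-0.05)(-0.45)] = 0.0225
  C_22 = (1.00)(0.70) − (-0.05)(-0.25) = 0.6875
  C_23 = −[(1.00)(-0.45) − (0.00)(-0.25)] = 0.4500
  C_31 = (0.00)(-0.05) − (-0.05)(0.85) = 0.0425
  C_32 = −[(1.00)(-0.05) − (-0.05)(-0.45)] = 0.0725
  C_33 = (1.00)(0.85) − (0.00)(-0.45) = 0.8500
det(I−A) = Σ_j (I−A)_1j·C_1j = (1.00)(0.5725) + (0.00)(0.3275) + (-0.05)(0.4150) = 0.55175
adj(I−A) = Cᵀ =
  [ 0.5725   0.0225   0.0425]
  [ 0.3275   0.6875   0.0725]
  [ 0.4150   0.4500   0.8500]
(I − A)⁻¹ = adj(I−A) / det(I−A) ≈
  [   1.0376     0.0408     0.0770]
  [   0.5936     1.2460     0.1314]
  [   0.7522     0.8156     1.5406]
Δx = (I − A)⁻¹ Δd with Δd having +100 in the Sector 1 component and 0 elsewhere.
So Δx_3 = L_31 · (+100), where L_31 = adj(I−A)_31 / det(I−A) = 0.4150 / 0.55175.
Δx_3 = 0.4150 × (+100) / 0.55175 = 41.50 / 0.55175 ≈ 75.2.

Δx_3 = 75.2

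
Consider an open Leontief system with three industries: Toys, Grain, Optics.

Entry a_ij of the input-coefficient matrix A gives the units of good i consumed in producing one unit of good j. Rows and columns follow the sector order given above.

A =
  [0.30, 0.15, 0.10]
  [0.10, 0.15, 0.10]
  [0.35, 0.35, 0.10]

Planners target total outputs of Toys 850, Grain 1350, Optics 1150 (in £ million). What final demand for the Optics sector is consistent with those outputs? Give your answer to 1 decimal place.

d_3 = 265.0

I − A =
  [   0.70    -0.15    -0.10]
  [  -0.10     0.85    -0.10]
  [  -0.35    -0.35     0.90]
d = (I − A) x:
  d_1 = (+0.70)·850 + (-0.15)·1350 + (-0.10)·1150 = 277.5
  d_2 = (-0.10)·850 + (+0.85)·1350 + (-0.10)·1150 = 947.5
  d_3 = (-0.35)·850 + (-0.35)·1350 + (+0.90)·1150 = 265.0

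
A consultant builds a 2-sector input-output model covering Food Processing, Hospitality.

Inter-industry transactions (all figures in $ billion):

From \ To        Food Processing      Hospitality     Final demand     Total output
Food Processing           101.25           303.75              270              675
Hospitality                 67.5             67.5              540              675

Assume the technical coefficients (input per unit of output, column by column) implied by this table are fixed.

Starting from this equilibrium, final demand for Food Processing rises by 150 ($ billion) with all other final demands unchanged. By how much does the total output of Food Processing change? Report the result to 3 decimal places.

Technical coefficients a_ij = z_ij / X_j:
  a_FF = 101.25/675 = 0.15, a_HF = 67.5/675 = 0.10
  a_FH = 303.75/675 = 0.45, a_HH = 67.5/675 = 0.10
I − A =
  [   0.85    -0.45]
  [  -0.10     0.90]
det(I−A) = (0.85)(0.90) − (-0.45)(-0.10) = 0.7200
adj(I−A) = [[0.90, 0.45], [0.10, 0.85]]
(I − A)⁻¹ = adj(I−A) / det(I−A) ≈
  [   1.2500     0.6250]
  [   0.1389     1.1806]
Δx = (I − A)⁻¹ Δd with Δd having +150 in the Food Processing component and 0 elsewhere.
So Δx_F = L_FF · (+150), where L_FF = adj(I−A)_FF / det(I−A) = 0.90 / 0.7200.
Δx_F = 0.90 × (+150) / 0.7200 = 135.00 / 0.7200 = 187.500.

Δx_F = 187.500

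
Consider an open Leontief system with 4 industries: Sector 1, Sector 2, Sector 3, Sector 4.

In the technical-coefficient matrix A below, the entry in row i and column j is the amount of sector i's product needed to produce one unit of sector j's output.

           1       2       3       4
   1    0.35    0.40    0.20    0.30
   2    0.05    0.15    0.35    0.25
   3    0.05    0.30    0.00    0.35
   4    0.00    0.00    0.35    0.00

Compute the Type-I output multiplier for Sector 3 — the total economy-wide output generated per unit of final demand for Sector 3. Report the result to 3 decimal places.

I − A =
  [   0.65    -0.40    -0.20    -0.30]
  [  -0.05     0.85    -0.35    -0.25]
  [  -0.05    -0.30     1.00    -0.35]
  [   0.00     0.00    -0.35     1.00]
Compute the cofactors C_ij = (−1)^(i+j)·(3×3 minor ij) of I−A; the adjugate is their transpose:
adj(I−A) = Cᵀ =
  [ 0.614625   0.442500   0.434250   0.447000]
  [ 0.065750   0.555125   0.299625   0.263375]
  [ 0.057500   0.215000   0.532500   0.257375]
  [ 0.020125   0.075250   0.186375   0.445750]
det(I−A) = Σ_j (I−A)_1j·C_1j = (0.65)(0.614625) + (-0.40)(0.065750) + (-0.20)(0.057500) + (-0.30)(0.020125) = 0.35566875
(I − A)⁻¹ = adj(I−A) / det(I−A) ≈
  [   1.7281     1.2441     1.2209     1.2568]
  [   0.1849     1.5608     0.8424     0.7405]
  [   0.1617     0.6045     1.4972     0.7236]
  [   0.0566     0.2116     0.5240     1.2533]
The output multiplier for sector j is the column-j sum of the Leontief inverse (I − A)⁻¹ = adj(I−A) / det(I−A).
Column 3 of adj(I−A): (0.434250, 0.299625, 0.532500, 0.186375); det(I−A) = 0.35566875.
m_3 = (0.434250 + 0.299625 + 0.532500 + 0.186375) / 0.35566875 = 1.45275 / 0.35566875 ≈ 4.085.

m_3 = 4.085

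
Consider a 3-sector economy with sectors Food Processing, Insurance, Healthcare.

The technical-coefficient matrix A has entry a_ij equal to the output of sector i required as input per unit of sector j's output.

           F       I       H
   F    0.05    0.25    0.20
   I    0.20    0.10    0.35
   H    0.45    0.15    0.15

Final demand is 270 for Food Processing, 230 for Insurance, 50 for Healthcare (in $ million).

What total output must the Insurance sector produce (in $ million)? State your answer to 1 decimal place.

I − A =
  [   0.95    -0.25    -0.20]
  [  -0.20     0.90    -0.35]
  [  -0.45    -0.15     0.85]
Cofactors of I−A, C_ij = (−1)^(i+j)·(minor ij) (rows/columns in the sector order above):
  C_11 = (0.90)(0.85) − (-0.35)(-0.15) = 0.7125
  C_12 = −[(-0.20)(0.85) − (-0.35)(-0.45)] = 0.3275
  C_13 = (-0.20)(-0.15) − (0.90)(-0.45) = 0.4350
  C_21 = −[(-0.25)(0.85) − (-0.20)(-0.15)] = 0.2425
  C_22 = (0.95)(0.85) − (-0.20)(-0.45) = 0.7175
  C_23 = −[(0.95)(-0.15) − (-0.25)(-0.45)] = 0.2550
  C_31 = (-0.25)(-0.35) − (-0.20)(0.90) = 0.2675
  C_32 = −[(0.95)(-0.35) − (-0.20)(-0.20)] = 0.3725
  C_33 = (0.95)(0.90) − (-0.25)(-0.20) = 0.8050
det(I−A) = Σ_j (I−A)_1j·C_1j = (0.95)(0.7125) + (-0.25)(0.3275) + (-0.20)(0.4350) = 0.5080
adj(I−A) = Cᵀ =
  [ 0.7125   0.2425   0.2675]
  [ 0.3275   0.7175   0.3725]
  [ 0.4350   0.2550   0.8050]
(I − A)⁻¹ = adj(I−A) / det(I−A) ≈
  [   1.4026     0.4774     0.5266]
  [   0.6447     1.4124     0.7333]
  [   0.8563     0.5020     1.5846]
x = (I − A)⁻¹ d = adj(I−A)·d / det(I−A), with det(I−A) = 0.5080:
  x_F = (0.7125·270 + 0.2425·230 + 0.2675·50) / 0.5080 = 261.525 / 0.5080 ≈ 514.8
  x_I = (0.3275·270 + 0.7175·230 + 0.3725·50) / 0.5080 = 272.075 / 0.5080 ≈ 535.6
  x_H = (0.4350·270 + 0.2550·230 + 0.8050·50) / 0.5080 = 216.35 / 0.5080 ≈ 425.9

x_I = 535.6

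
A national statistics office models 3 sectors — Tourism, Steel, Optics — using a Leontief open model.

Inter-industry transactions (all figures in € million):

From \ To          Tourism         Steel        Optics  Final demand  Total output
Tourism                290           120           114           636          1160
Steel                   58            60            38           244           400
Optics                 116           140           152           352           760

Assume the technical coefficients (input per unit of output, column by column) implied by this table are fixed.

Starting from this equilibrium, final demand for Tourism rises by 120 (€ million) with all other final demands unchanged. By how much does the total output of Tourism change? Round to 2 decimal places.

Technical coefficients a_ij = z_ij / X_j:
  a_11 = 290/1160 = 0.25, a_21 = 58/1160 = 0.05, a_31 = 116/1160 = 0.10
  a_12 = 120/400 = 0.30, a_22 = 60/400 = 0.15, a_32 = 140/400 = 0.35
  a_13 = 114/760 = 0.15, a_23 = 38/760 = 0.05, a_33 = 152/760 = 0.20
I − A =
  [   0.75    -0.30    -0.15]
  [  -0.05     0.85    -0.05]
  [  -0.10    -0.35     0.80]
Cofactors of I−A, C_ij = (−1)^(i+j)·(minor ij) (rows/columns in the sector order above):
  C_11 = (0.85)(0.80) − (-0.05)(-0.35) = 0.6625
  C_12 = −[(-0.05)(0.80) − (-0.05)(-0.10)] = 0.0450
  C_13 = (-0.05)(-0.35) − (0.85)(-0.10) = 0.1025
  C_21 = −[(-0.30)(0.80) − (-0.15)(-0.35)] = 0.2925
  C_22 = (0.75)(0.80) − (-0.15)(-0.10) = 0.5850
  C_23 = −[(0.75)(-0.35) − (-0.30)(-0.10)] = 0.2925
  C_31 = (-0.30)(-0.05) − (-0.15)(0.85) = 0.1425
  C_32 = −[(0.75)(-0.05) − (-0.15)(-0.05)] = 0.0450
  C_33 = (0.75)(0.85) − (-0.30)(-0.05) = 0.6225
det(I−A) = Σ_j (I−A)_1j·C_1j = (0.75)(0.6625) + (-0.30)(0.0450) + (-0.15)(0.1025) = 0.4680
adj(I−A) = Cᵀ =
  [ 0.6625   0.2925   0.1425]
  [ 0.0450   0.5850   0.0450]
  [ 0.1025   0.2925   0.6225]
(I − A)⁻¹ = adj(I−A) / det(I−A) ≈
  [   1.4156     0.6250     0.3045]
  [   0.0962     1.2500     0.0962]
  [   0.2190     0.6250     1.3301]
Δx = (I − A)⁻¹ Δd with Δd having +120 in the Tourism component and 0 elsewhere.
So Δx_1 = L_11 · (+120), where L_11 = adj(I−A)_11 / det(I−A) = 0.6625 / 0.4680.
Δx_1 = 0.6625 × (+120) / 0.4680 = 79.50 / 0.4680 ≈ 169.87.

Δx_1 = 169.87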